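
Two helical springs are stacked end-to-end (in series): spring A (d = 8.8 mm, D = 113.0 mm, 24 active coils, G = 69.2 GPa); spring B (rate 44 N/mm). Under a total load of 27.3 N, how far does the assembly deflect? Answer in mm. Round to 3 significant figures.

18.8 mm

k_A = Gd⁴/(8D³N_a) = (69.2×10³)(8.8⁴)/(8·113.0³·24) = 1.498 N/mm
Series: 1/k_eq = 1/1.498 + 1/44 = 0.6903; k_eq = 1.4486 N/mm
δ = F/k_eq = 27.3/1.4486 = 18.845 mm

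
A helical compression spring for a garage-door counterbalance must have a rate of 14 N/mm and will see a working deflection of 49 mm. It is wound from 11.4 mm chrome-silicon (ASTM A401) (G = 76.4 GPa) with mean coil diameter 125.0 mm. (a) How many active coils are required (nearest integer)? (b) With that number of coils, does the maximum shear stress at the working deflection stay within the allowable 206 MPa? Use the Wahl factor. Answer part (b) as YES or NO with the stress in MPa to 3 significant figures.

N_a = Gd⁴/(8D³k) = (76.4×10³)(11.4⁴)/(8·125.0³·14) = 5.899 → N_a = 6
Actual rate k = Gd⁴/(8D³·6) = 13.764 N/mm
Working load F = kδ = 13.764·49 = 674.43 N
C = 125.0/11.4 = 10.9649; K_W = (4C−1)/(4C−4)+0.615/C = 1.1314
τ_max = K_W·8FD/(πd³) = 1.1314·144.9 = 163.93 MPa
τ_max ≤ 206 MPa → acceptable

(a) 6 coils; (b) YES, τ_max = 164 MPa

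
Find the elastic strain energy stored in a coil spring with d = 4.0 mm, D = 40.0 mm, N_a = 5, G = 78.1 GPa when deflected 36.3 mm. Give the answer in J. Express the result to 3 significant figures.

5.15 J

k = Gd⁴/(8D³N_a) = (78.1×10³)(4.0⁴)/(8·40.0³·5) = 7.81 N/mm
U = ½kδ² = 0.5 × 7.81 × 36.3² = 5145.6 N·mm = 5.1456 J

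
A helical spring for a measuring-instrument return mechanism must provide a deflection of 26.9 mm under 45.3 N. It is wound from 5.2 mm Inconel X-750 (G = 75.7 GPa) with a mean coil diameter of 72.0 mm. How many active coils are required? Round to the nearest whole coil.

Required rate k = F/δ = 45.3/26.9 = 1.684 N/mm
N_a = Gd⁴/(8D³k) = (75.7×10³ × 5.2⁴)/(8 × 72.0³ × 1.684)
    = 5.53489e+07 / 5.02844e+06 = 11.01 → 11 coils

11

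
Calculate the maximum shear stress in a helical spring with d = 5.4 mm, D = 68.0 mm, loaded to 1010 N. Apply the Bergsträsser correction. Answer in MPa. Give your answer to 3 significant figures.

1230 MPa

Spring index C = D/d = 68.0/5.4 = 12.5926
K_B = (4C+2)/(4C−3) = 52.370/47.370 = 1.1056
τ₀ = 8FD/(πd³) = 8·1010·68.0/(π·5.4³) = 549440/494.69 = 1110.7 MPa
τ_max = K·τ₀ = 1.1056 × 1110.7 = 1227.9 MPa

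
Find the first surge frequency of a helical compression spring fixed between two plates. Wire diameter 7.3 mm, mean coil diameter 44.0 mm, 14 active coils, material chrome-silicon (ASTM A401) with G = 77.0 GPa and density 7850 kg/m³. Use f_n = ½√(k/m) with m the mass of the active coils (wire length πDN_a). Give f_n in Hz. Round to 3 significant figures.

94.9 Hz

k = Gd⁴/(8D³N_a) = (77.0×10³)(7.3⁴)/(8·44.0³·14) = 22.92 N/mm = 22920 N/m
Wire length L = πDN_a = π·44.0·14 = 1935.2 mm
m = ρ·(πd²/4)·L = 7850 × 41.854×10⁻⁶ m² × 1.9352 m = 0.63582 kg
f_n = ½√(k/m) = 0.5·√(22920/0.63582) = 0.5·√(36047) = 94.93 Hz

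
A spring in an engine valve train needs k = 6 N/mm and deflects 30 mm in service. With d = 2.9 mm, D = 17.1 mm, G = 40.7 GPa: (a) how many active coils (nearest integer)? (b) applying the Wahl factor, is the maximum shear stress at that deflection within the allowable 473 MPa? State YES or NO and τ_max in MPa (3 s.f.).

(a) 12 coils; (b) YES, τ_max = 404 MPa

N_a = Gd⁴/(8D³k) = (40.7×10³)(2.9⁴)/(8·17.1³·6) = 11.99 → N_a = 12
Actual rate k = Gd⁴/(8D³·12) = 5.9969 N/mm
Working load F = kδ = 5.9969·30 = 179.91 N
C = 17.1/2.9 = 5.8966; K_W = (4C−1)/(4C−4)+0.615/C = 1.2575
τ_max = K_W·8FD/(πd³) = 1.2575·321.21 = 403.91 MPa
τ_max ≤ 473 MPa → acceptable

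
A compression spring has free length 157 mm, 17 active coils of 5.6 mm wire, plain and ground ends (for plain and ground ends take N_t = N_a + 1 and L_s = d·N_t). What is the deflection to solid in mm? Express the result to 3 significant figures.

56.2 mm

N_t = 18; L_s = 5.6·18 = 100.8 mm
δ_solid = L₀ − L_s = 157 − 100.8 = 56.2 mm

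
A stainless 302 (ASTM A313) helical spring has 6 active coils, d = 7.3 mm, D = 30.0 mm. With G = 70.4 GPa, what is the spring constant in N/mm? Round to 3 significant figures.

154 N/mm

k = Gd⁴/(8D³N_a) = (70.4×10³ × 7.3⁴) / (8 × 30.0³ × 6)
  = 1.99924e+08 / 1.296e+06 = 154.26 N/mm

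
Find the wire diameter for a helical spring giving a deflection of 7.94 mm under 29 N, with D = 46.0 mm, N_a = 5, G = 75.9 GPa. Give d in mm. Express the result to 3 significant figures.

3.70 mm

Required rate k = F/δ = 29/7.94 = 3.6524 N/mm
d = (8D³N_a·k / G)^(1/4) = (8·46.0³·5·3.6524 / (75.9×10³))^0.25
  = (187.36)^0.25 = 3.6997 mm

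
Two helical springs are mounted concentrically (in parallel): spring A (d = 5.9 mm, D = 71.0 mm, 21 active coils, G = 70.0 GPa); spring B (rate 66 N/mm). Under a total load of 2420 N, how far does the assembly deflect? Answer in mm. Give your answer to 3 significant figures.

k_A = Gd⁴/(8D³N_a) = (70.0×10³)(5.9⁴)/(8·71.0³·21) = 1.4107 N/mm
Parallel: k_eq = 1.4107 + 66 = 67.411 N/mm
δ = F/k_eq = 2420/67.411 = 35.899 mm

35.9 mm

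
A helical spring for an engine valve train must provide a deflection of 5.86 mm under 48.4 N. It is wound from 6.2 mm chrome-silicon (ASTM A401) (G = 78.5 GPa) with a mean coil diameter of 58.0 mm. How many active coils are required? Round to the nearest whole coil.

Required rate k = F/δ = 48.4/5.86 = 8.2594 N/mm
N_a = Gd⁴/(8D³k) = (78.5×10³ × 6.2⁴)/(8 × 58.0³ × 8.2594)
    = 1.15994e+08 / 1.2892e+07 = 8.997 → 9 coils

9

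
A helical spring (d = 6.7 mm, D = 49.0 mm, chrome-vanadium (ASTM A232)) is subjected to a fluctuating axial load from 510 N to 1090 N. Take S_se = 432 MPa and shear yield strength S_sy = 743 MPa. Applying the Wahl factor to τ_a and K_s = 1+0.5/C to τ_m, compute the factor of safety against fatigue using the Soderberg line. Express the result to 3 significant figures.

1.23

C = D/d = 49.0/6.7 = 7.3134; K_W = (4C−1)/(4C−4)+0.615/C = 1.2029; K_s = 1+0.5/C = 1.0684
F_a = (F_max−F_min)/2 = 290 N; F_m = (F_max+F_min)/2 = 800 N
τ_a = K_W·8F_aD/(πd³) = 1.2029 × 120.31 = 144.72 MPa
τ_m = K_s·8F_mD/(πd³) = 1.0684 × 331.9 = 354.59 MPa
Soderberg: 1/n_f = τ_a/S_se + τ_m/S_sy = 144.72/432 + 354.59/743 = 0.33500 + 0.47724 = 0.81224
n_f = 1/0.81224 = 1.231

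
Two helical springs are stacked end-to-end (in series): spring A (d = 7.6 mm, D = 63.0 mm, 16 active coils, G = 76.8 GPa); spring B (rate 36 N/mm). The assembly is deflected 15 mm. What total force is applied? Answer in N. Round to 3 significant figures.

k_A = Gd⁴/(8D³N_a) = (76.8×10³)(7.6⁴)/(8·63.0³·16) = 8.0054 N/mm
Series: 1/k_eq = 1/8.0054 + 1/36 = 0.15269; k_eq = 6.5491 N/mm
F = k_eq·δ = 6.5491·15 = 98.236 N

98.2 N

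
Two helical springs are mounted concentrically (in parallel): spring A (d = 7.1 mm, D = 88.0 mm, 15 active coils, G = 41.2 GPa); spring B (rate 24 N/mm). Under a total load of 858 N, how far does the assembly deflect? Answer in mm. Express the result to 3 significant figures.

33.9 mm

k_A = Gd⁴/(8D³N_a) = (41.2×10³)(7.1⁴)/(8·88.0³·15) = 1.2803 N/mm
Parallel: k_eq = 1.2803 + 24 = 25.28 N/mm
δ = F/k_eq = 858/25.28 = 33.94 mm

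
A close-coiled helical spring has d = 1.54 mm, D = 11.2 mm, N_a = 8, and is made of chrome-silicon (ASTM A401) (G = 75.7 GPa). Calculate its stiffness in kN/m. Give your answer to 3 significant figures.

4.74 kN/m

k = Gd⁴/(8D³N_a) = (75.7×10³ × 1.54⁴) / (8 × 11.2³ × 8)
  = 425774 / 89915.4 = 4.7353 N/mm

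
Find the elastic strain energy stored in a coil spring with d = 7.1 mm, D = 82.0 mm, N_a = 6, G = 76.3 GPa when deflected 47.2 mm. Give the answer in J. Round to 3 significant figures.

8.16 J

k = Gd⁴/(8D³N_a) = (76.3×10³)(7.1⁴)/(8·82.0³·6) = 7.3261 N/mm
U = ½kδ² = 0.5 × 7.3261 × 47.2² = 8160.7 N·mm = 8.1607 J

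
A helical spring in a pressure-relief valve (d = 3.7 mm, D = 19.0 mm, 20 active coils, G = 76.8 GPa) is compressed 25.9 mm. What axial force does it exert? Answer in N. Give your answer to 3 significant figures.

k = Gd⁴/(8D³N_a) = (76.8×10³)(3.7⁴)/(8·19.0³·20) = 13.116 N/mm
F = k·δ = 13.116 × 25.9 = 339.69 N

340 N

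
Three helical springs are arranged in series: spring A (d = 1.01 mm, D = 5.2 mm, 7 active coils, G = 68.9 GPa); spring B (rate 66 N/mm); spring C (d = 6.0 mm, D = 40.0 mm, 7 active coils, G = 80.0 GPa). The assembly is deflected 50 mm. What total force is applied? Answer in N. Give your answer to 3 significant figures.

313 N

k_A = Gd⁴/(8D³N_a) = (68.9×10³)(1.01⁴)/(8·5.2³·7) = 9.1056 N/mm
k_C = Gd⁴/(8D³N_a) = (80.0×10³)(6.0⁴)/(8·40.0³·7) = 28.929 N/mm
Series: 1/k_eq = 1/9.1056 + 1/66 + 1/28.929 = 0.15954; k_eq = 6.2679 N/mm
F = k_eq·δ = 6.2679·50 = 313.4 N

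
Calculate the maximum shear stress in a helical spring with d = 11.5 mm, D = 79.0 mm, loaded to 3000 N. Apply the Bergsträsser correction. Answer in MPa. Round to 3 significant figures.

Spring index C = D/d = 79.0/11.5 = 6.8696
K_B = (4C+2)/(4C−3) = 29.478/24.478 = 1.2043
τ₀ = 8FD/(πd³) = 8·3000·79.0/(π·11.5³) = 1.896e+06/4778 = 396.82 MPa
τ_max = K·τ₀ = 1.2043 × 396.82 = 477.88 MPa

478 MPa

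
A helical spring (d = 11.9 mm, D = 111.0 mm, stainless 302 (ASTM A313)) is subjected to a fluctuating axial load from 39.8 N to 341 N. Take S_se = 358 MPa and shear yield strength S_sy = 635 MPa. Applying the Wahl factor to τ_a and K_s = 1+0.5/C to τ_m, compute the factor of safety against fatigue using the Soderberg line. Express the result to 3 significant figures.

7.43

C = D/d = 111.0/11.9 = 9.3277; K_W = (4C−1)/(4C−4)+0.615/C = 1.1560; K_s = 1+0.5/C = 1.0536
F_a = (F_max−F_min)/2 = 150.6 N; F_m = (F_max+F_min)/2 = 190.4 N
τ_a = K_W·8F_aD/(πd³) = 1.1560 × 25.261 = 29.201 MPa
τ_m = K_s·8F_mD/(πd³) = 1.0536 × 31.937 = 33.649 MPa
Soderberg: 1/n_f = τ_a/S_se + τ_m/S_sy = 29.201/358 + 33.649/635 = 0.08157 + 0.05299 = 0.13456
n_f = 1/0.13456 = 7.432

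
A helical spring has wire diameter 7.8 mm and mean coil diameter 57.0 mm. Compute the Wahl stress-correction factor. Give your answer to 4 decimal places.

1.2031

C = D/d = 57.0/7.8 = 7.3077
K_W = (4C−1)/(4C−4) + 0.615/C = 28.231/25.231 + 0.0842 = 1.2031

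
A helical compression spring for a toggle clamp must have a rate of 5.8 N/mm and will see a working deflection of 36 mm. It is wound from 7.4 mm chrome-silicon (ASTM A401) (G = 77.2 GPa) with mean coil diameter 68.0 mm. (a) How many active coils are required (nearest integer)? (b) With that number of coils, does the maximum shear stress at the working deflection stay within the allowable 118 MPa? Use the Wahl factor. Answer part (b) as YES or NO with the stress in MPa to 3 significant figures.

N_a = Gd⁴/(8D³k) = (77.2×10³)(7.4⁴)/(8·68.0³·5.8) = 15.87 → N_a = 16
Actual rate k = Gd⁴/(8D³·16) = 5.7518 N/mm
Working load F = kδ = 5.7518·36 = 207.07 N
C = 68.0/7.4 = 9.1892; K_W = (4C−1)/(4C−4)+0.615/C = 1.1585
τ_max = K_W·8FD/(πd³) = 1.1585·88.484 = 102.51 MPa
τ_max ≤ 118 MPa → acceptable

(a) 16 coils; (b) YES, τ_max = 103 MPa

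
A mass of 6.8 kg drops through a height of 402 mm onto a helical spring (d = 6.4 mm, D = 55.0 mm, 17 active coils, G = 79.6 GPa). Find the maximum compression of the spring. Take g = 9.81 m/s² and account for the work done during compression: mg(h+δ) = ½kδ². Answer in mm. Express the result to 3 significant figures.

k = Gd⁴/(8D³N_a) = (79.6×10³)(6.4⁴)/(8·55.0³·17) = 5.9021 N/mm
W = mg = 6.8 × 9.81 = 66.708 N
½kδ² − Wδ − Wh = 0 → δ = (W + √(W² + 2kWh))/k
δ = (66.708 + √(4450 + 316548))/5.9021 = (66.708 + 566.57)/5.9021 = 107.3 mm

107 mm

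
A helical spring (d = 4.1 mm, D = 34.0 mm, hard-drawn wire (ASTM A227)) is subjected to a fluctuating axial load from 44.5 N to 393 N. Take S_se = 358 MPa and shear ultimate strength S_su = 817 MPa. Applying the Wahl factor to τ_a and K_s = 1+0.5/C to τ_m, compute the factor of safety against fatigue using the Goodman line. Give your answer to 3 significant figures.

0.929

C = D/d = 34.0/4.1 = 8.2927; K_W = (4C−1)/(4C−4)+0.615/C = 1.1770; K_s = 1+0.5/C = 1.0603
F_a = (F_max−F_min)/2 = 174.25 N; F_m = (F_max+F_min)/2 = 218.75 N
τ_a = K_W·8F_aD/(πd³) = 1.1770 × 218.9 = 257.64 MPa
τ_m = K_s·8F_mD/(πd³) = 1.0603 × 274.8 = 291.37 MPa
Goodman: 1/n_f = τ_a/S_se + τ_m/S_su = 257.64/358 + 291.37/817 = 0.71967 + 0.35663 = 1.0763
n_f = 1/1.0763 = 0.9291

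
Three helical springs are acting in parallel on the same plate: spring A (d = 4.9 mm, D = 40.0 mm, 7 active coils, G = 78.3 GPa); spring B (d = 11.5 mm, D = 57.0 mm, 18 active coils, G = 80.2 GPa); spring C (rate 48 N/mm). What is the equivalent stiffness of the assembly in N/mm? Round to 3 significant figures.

k_A = Gd⁴/(8D³N_a) = (78.3×10³)(4.9⁴)/(8·40.0³·7) = 12.594 N/mm
k_B = Gd⁴/(8D³N_a) = (80.2×10³)(11.5⁴)/(8·57.0³·18) = 52.599 N/mm
Parallel: k_eq = 12.594 + 52.599 + 48 = 113.19 N/mm

113 N/mm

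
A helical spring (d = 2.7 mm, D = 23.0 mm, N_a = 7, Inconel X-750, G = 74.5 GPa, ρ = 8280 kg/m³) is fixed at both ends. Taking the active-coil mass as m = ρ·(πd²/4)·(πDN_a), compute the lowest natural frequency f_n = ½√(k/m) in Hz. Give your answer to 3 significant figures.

246 Hz

k = Gd⁴/(8D³N_a) = (74.5×10³)(2.7⁴)/(8·23.0³·7) = 5.8109 N/mm = 5810.9 N/m
Wire length L = πDN_a = π·23.0·7 = 505.8 mm
m = ρ·(πd²/4)·L = 8280 × 5.7256×10⁻⁶ m² × 0.5058 m = 0.023979 kg
f_n = ½√(k/m) = 0.5·√(5810.9/0.023979) = 0.5·√(2.4234e+05) = 246.14 Hz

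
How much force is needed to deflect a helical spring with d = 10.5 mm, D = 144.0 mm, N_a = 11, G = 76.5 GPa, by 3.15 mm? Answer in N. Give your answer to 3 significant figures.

11.1 N

k = Gd⁴/(8D³N_a) = (76.5×10³)(10.5⁴)/(8·144.0³·11) = 3.5387 N/mm
F = k·δ = 3.5387 × 3.15 = 11.147 N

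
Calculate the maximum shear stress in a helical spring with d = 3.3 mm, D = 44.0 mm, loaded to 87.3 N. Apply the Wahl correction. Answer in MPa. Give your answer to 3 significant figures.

Spring index C = D/d = 44.0/3.3 = 13.3333
K_W = (4C−1)/(4C−4) + 0.615/C = 52.333/49.333 + 0.0461 = 1.1069
τ₀ = 8FD/(πd³) = 8·87.3·44.0/(π·3.3³) = 30729.6/112.9 = 272.19 MPa
τ_max = K·τ₀ = 1.1069 × 272.19 = 301.29 MPa

301 MPa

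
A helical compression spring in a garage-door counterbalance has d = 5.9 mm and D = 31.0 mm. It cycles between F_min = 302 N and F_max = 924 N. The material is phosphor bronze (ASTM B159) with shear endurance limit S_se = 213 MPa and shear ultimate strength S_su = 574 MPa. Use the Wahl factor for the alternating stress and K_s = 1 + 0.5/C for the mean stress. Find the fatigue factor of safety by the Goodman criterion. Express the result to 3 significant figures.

C = D/d = 31.0/5.9 = 5.2542; K_W = (4C−1)/(4C−4)+0.615/C = 1.2933; K_s = 1+0.5/C = 1.0952
F_a = (F_max−F_min)/2 = 311 N; F_m = (F_max+F_min)/2 = 613 N
τ_a = K_W·8F_aD/(πd³) = 1.2933 × 119.54 = 154.6 MPa
τ_m = K_s·8F_mD/(πd³) = 1.0952 × 235.62 = 258.04 MPa
Goodman: 1/n_f = τ_a/S_se + τ_m/S_su = 154.6/213 + 258.04/574 = 0.72584 + 0.44954 = 1.1754
n_f = 1/1.1754 = 0.8508

0.851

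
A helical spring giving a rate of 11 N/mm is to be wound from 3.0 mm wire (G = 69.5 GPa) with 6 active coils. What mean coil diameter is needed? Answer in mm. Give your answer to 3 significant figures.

22.0 mm

D = (Gd⁴/(8N_a·k))^(1/3) = (69.5×10³·3.0⁴/(8·6·11))^(1/3)
  = (10661.9)^(1/3) = 22.0096 mm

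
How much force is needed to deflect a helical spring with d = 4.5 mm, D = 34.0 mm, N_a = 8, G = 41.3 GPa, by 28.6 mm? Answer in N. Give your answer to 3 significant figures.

k = Gd⁴/(8D³N_a) = (41.3×10³)(4.5⁴)/(8·34.0³·8) = 6.7326 N/mm
F = k·δ = 6.7326 × 28.6 = 192.55 N

193 N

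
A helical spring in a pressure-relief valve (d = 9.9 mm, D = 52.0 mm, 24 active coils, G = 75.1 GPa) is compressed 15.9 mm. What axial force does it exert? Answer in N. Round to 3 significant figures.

k = Gd⁴/(8D³N_a) = (75.1×10³)(9.9⁴)/(8·52.0³·24) = 26.722 N/mm
F = k·δ = 26.722 × 15.9 = 424.88 N

425 N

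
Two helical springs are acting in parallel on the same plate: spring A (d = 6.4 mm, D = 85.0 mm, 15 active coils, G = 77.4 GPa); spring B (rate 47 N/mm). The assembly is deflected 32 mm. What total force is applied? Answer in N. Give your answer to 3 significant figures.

1560 N

k_A = Gd⁴/(8D³N_a) = (77.4×10³)(6.4⁴)/(8·85.0³·15) = 1.7621 N/mm
Parallel: k_eq = 1.7621 + 47 = 48.762 N/mm
F = k_eq·δ = 48.762·32 = 1560.4 N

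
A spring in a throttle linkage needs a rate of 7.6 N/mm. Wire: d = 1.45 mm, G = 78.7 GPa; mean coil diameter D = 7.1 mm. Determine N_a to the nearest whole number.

16

N_a = Gd⁴/(8D³k) = (78.7×10³ × 1.45⁴)/(8 × 7.1³ × 7.6)
    = 347894 / 21761 = 15.99 → 16 coils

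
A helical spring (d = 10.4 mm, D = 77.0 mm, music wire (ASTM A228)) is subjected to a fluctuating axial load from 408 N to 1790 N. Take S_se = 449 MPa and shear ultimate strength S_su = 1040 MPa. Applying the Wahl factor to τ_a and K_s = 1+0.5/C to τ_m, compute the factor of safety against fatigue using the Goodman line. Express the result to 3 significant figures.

1.93

C = D/d = 77.0/10.4 = 7.4038; K_W = (4C−1)/(4C−4)+0.615/C = 1.2002; K_s = 1+0.5/C = 1.0675
F_a = (F_max−F_min)/2 = 691 N; F_m = (F_max+F_min)/2 = 1099 N
τ_a = K_W·8F_aD/(πd³) = 1.2002 × 120.45 = 144.56 MPa
τ_m = K_s·8F_mD/(πd³) = 1.0675 × 191.57 = 204.51 MPa
Goodman: 1/n_f = τ_a/S_se + τ_m/S_su = 144.56/449 + 204.51/1040 = 0.32197 + 0.19664 = 0.51861
n_f = 1/0.51861 = 1.928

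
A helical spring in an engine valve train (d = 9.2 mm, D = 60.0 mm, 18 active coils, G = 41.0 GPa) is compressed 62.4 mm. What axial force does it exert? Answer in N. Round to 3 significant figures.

589 N

k = Gd⁴/(8D³N_a) = (41.0×10³)(9.2⁴)/(8·60.0³·18) = 9.4432 N/mm
F = k·δ = 9.4432 × 62.4 = 589.26 N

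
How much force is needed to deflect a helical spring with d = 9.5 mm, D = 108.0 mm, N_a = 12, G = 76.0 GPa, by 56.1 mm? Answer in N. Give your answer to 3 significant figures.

287 N

k = Gd⁴/(8D³N_a) = (76.0×10³)(9.5⁴)/(8·108.0³·12) = 5.1188 N/mm
F = k·δ = 5.1188 × 56.1 = 287.16 N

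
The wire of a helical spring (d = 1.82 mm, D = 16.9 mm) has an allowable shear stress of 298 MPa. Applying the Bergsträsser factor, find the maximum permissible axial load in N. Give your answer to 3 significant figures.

36.4 N

C = D/d = 16.9/1.82 = 9.2857
K_B = (4C+2)/(4C−3) = 39.143/34.143 = 1.1464
τ_max = K·8FD/(πd³) → F_max = τ_allow·πd³/(8DK)
F_max = 298·π·1.82³/(8·16.9·1.1464) = 5643.9/155 = 36.413 N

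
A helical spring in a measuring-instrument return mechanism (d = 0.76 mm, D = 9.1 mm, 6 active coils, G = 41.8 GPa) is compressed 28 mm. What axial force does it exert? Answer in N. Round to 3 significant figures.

10.8 N

k = Gd⁴/(8D³N_a) = (41.8×10³)(0.76⁴)/(8·9.1³·6) = 0.38554 N/mm
F = k·δ = 0.38554 × 28 = 10.795 N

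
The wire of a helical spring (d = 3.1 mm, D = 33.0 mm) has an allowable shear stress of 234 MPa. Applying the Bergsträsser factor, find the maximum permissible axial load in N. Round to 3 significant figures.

C = D/d = 33.0/3.1 = 10.6452
K_B = (4C+2)/(4C−3) = 44.581/39.581 = 1.1263
τ_max = K·8FD/(πd³) → F_max = τ_allow·πd³/(8DK)
F_max = 234·π·3.1³/(8·33.0·1.1263) = 21900/297.35 = 73.652 N

73.7 N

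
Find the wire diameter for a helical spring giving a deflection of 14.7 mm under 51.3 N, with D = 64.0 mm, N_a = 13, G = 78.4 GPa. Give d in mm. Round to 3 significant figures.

5.90 mm

Required rate k = F/δ = 51.3/14.7 = 3.4898 N/mm
d = (8D³N_a·k / G)^(1/4) = (8·64.0³·13·3.4898 / (78.4×10³))^0.25
  = (1213.5)^0.25 = 5.9022 mm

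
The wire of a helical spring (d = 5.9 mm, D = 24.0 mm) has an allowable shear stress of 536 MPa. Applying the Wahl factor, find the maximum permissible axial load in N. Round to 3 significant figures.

C = D/d = 24.0/5.9 = 4.0678
K_W = (4C−1)/(4C−4) + 0.615/C = 15.271/12.271 + 0.1512 = 1.3957
τ_max = K·8FD/(πd³) → F_max = τ_allow·πd³/(8DK)
F_max = 536·π·5.9³/(8·24.0·1.3957) = 3.4584e+05/267.97 = 1290.6 N

1290 N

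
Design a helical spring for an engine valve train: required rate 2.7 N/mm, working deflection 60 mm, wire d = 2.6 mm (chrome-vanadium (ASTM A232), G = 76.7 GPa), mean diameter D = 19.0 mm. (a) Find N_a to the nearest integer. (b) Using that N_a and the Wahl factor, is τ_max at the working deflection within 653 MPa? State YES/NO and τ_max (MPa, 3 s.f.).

N_a = Gd⁴/(8D³k) = (76.7×10³)(2.6⁴)/(8·19.0³·2.7) = 23.66 → N_a = 24
Actual rate k = Gd⁴/(8D³·24) = 2.6615 N/mm
Working load F = kδ = 2.6615·60 = 159.69 N
C = 19.0/2.6 = 7.3077; K_W = (4C−1)/(4C−4)+0.615/C = 1.2031
τ_max = K_W·8FD/(πd³) = 1.2031·439.59 = 528.86 MPa
τ_max ≤ 653 MPa → acceptable

(a) 24 coils; (b) YES, τ_max = 529 MPa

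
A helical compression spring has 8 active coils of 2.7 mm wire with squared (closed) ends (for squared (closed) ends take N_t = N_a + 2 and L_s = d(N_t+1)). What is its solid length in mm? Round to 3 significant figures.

squared (closed) ends: N_t = N_a + 2 = 8 + 2 = 10
L_s = d·(N_t+1) = 2.7 × 11 = 29.7 mm

29.7 mm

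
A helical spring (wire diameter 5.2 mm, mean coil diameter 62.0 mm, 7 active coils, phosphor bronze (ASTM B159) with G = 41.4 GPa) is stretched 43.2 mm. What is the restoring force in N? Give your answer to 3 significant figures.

98.0 N

k = Gd⁴/(8D³N_a) = (41.4×10³)(5.2⁴)/(8·62.0³·7) = 2.268 N/mm
F = k·δ = 2.268 × 43.2 = 97.979 N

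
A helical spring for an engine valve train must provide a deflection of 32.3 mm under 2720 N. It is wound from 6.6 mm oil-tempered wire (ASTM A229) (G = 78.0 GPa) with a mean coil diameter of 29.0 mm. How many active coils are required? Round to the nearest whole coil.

9

Required rate k = F/δ = 2720/32.3 = 84.211 N/mm
N_a = Gd⁴/(8D³k) = (78.0×10³ × 6.6⁴)/(8 × 29.0³ × 84.211)
    = 1.48003e+08 / 1.64305e+07 = 9.008 → 9 coils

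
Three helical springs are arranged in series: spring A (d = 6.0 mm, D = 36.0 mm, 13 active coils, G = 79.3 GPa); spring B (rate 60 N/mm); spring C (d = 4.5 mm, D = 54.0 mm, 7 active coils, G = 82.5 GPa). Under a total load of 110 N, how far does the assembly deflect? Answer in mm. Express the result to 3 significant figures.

35.7 mm

k_A = Gd⁴/(8D³N_a) = (79.3×10³)(6.0⁴)/(8·36.0³·13) = 21.181 N/mm
k_C = Gd⁴/(8D³N_a) = (82.5×10³)(4.5⁴)/(8·54.0³·7) = 3.8365 N/mm
Series: 1/k_eq = 1/21.181 + 1/60 + 1/3.8365 = 0.32453; k_eq = 3.0813 N/mm
δ = F/k_eq = 110/3.0813 = 35.699 mm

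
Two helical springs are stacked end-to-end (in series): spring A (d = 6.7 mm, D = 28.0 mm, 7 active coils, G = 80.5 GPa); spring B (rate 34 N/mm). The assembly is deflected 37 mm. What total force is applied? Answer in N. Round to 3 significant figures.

k_A = Gd⁴/(8D³N_a) = (80.5×10³)(6.7⁴)/(8·28.0³·7) = 131.96 N/mm
Series: 1/k_eq = 1/131.96 + 1/34 = 0.03699; k_eq = 27.034 N/mm
F = k_eq·δ = 27.034·37 = 1000.3 N

1000 N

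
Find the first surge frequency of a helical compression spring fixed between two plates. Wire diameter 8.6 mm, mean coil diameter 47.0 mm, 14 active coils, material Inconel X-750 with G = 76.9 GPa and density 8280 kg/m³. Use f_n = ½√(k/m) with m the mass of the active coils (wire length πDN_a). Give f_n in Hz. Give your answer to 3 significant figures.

k = Gd⁴/(8D³N_a) = (76.9×10³)(8.6⁴)/(8·47.0³·14) = 36.175 N/mm = 36175 N/m
Wire length L = πDN_a = π·47.0·14 = 2067.2 mm
m = ρ·(πd²/4)·L = 8280 × 58.088×10⁻⁶ m² × 2.0672 m = 0.99424 kg
f_n = ½√(k/m) = 0.5·√(36175/0.99424) = 0.5·√(36384) = 95.374 Hz

95.4 Hz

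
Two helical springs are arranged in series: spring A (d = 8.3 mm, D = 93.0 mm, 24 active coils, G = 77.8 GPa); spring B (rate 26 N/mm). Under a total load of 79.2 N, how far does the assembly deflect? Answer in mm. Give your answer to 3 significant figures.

36.2 mm

k_A = Gd⁴/(8D³N_a) = (77.8×10³)(8.3⁴)/(8·93.0³·24) = 2.3908 N/mm
Series: 1/k_eq = 1/2.3908 + 1/26 = 0.45673; k_eq = 2.1895 N/mm
δ = F/k_eq = 79.2/2.1895 = 36.173 mm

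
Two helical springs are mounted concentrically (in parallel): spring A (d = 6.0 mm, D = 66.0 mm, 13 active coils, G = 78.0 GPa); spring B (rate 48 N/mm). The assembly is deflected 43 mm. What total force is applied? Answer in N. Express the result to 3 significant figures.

2210 N

k_A = Gd⁴/(8D³N_a) = (78.0×10³)(6.0⁴)/(8·66.0³·13) = 3.3809 N/mm
Parallel: k_eq = 3.3809 + 48 = 51.381 N/mm
F = k_eq·δ = 51.381·43 = 2209.4 N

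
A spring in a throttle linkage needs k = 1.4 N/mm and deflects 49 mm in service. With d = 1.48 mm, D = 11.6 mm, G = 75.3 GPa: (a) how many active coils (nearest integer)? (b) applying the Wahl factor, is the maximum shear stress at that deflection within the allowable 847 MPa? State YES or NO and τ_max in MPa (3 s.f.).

(a) 21 coils; (b) YES, τ_max = 731 MPa

N_a = Gd⁴/(8D³k) = (75.3×10³)(1.48⁴)/(8·11.6³·1.4) = 20.67 → N_a = 21
Actual rate k = Gd⁴/(8D³·21) = 1.3777 N/mm
Working load F = kδ = 1.3777·49 = 67.508 N
C = 11.6/1.48 = 7.8378; K_W = (4C−1)/(4C−4)+0.615/C = 1.1881
τ_max = K_W·8FD/(πd³) = 1.1881·615.13 = 730.87 MPa
τ_max ≤ 847 MPa → acceptable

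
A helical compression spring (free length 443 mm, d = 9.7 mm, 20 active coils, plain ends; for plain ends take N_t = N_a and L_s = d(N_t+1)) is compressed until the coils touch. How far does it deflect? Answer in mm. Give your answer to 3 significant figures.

239 mm

N_t = 20; L_s = 9.7·21 = 203.7 mm
δ_solid = L₀ − L_s = 443 − 203.7 = 239.3 mm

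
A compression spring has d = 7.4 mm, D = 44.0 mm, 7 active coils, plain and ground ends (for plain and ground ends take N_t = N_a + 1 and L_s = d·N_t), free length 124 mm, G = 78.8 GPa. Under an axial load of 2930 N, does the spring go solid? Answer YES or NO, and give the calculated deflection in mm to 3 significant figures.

NO, δ = 59.2 mm

k = Gd⁴/(8D³N_a) = (78.8×10³)(7.4⁴)/(8·44.0³·7) = 49.534 N/mm
N_t = 8; L_s = 7.4·8 = 59.2 mm; δ_solid = L₀ − L_s = 124 − 59.2 = 64.8 mm
δ = F/k = 2930/49.534 = 59.151 mm
δ < δ_solid → spring does not go solid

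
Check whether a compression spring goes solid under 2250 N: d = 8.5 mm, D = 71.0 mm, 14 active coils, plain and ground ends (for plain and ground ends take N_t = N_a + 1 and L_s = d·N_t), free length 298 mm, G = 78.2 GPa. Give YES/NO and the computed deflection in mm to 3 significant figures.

YES, δ = 221 mm

k = Gd⁴/(8D³N_a) = (78.2×10³)(8.5⁴)/(8·71.0³·14) = 10.183 N/mm
N_t = 15; L_s = 8.5·15 = 127.5 mm; δ_solid = L₀ − L_s = 298 − 127.5 = 170.5 mm
δ = F/k = 2250/10.183 = 220.95 mm
δ ≥ δ_solid → spring goes solid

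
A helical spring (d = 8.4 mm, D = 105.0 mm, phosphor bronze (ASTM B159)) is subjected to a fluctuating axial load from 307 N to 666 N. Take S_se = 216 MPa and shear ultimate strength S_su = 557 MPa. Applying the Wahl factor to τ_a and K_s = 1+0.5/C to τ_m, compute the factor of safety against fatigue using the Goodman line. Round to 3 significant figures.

1.21

C = D/d = 105.0/8.4 = 12.5000; K_W = (4C−1)/(4C−4)+0.615/C = 1.1144; K_s = 1+0.5/C = 1.0400
F_a = (F_max−F_min)/2 = 179.5 N; F_m = (F_max+F_min)/2 = 486.5 N
τ_a = K_W·8F_aD/(πd³) = 1.1144 × 80.976 = 90.241 MPa
τ_m = K_s·8F_mD/(πd³) = 1.0400 × 219.47 = 228.25 MPa
Goodman: 1/n_f = τ_a/S_se + τ_m/S_su = 90.241/216 + 228.25/557 = 0.41778 + 0.40978 = 0.82756
n_f = 1/0.82756 = 1.208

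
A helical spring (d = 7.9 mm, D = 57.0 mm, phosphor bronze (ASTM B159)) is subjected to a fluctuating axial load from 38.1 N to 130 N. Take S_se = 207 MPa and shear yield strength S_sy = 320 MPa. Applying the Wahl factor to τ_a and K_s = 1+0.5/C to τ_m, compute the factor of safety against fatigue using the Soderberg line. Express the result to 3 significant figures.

6.19

C = D/d = 57.0/7.9 = 7.2152; K_W = (4C−1)/(4C−4)+0.615/C = 1.2059; K_s = 1+0.5/C = 1.0693
F_a = (F_max−F_min)/2 = 45.95 N; F_m = (F_max+F_min)/2 = 84.05 N
τ_a = K_W·8F_aD/(πd³) = 1.2059 × 13.528 = 16.313 MPa
τ_m = K_s·8F_mD/(πd³) = 1.0693 × 24.744 = 26.459 MPa
Soderberg: 1/n_f = τ_a/S_se + τ_m/S_sy = 16.313/207 + 26.459/320 = 0.07881 + 0.08268 = 0.16149
n_f = 1/0.16149 = 6.192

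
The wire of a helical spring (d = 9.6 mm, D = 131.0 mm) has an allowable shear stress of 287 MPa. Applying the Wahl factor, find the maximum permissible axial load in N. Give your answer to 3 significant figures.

C = D/d = 131.0/9.6 = 13.6458
K_W = (4C−1)/(4C−4) + 0.615/C = 53.583/50.583 + 0.0451 = 1.1044
τ_max = K·8FD/(πd³) → F_max = τ_allow·πd³/(8DK)
F_max = 287·π·9.6³/(8·131.0·1.1044) = 7.9771e+05/1157.4 = 689.23 N

689 N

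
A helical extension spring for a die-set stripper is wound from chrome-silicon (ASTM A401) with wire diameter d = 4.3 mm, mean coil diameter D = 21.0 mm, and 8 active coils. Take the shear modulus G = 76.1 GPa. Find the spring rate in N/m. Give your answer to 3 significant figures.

k = Gd⁴/(8D³N_a) = (76.1×10³ × 4.3⁴) / (8 × 21.0³ × 8)
  = 2.60171e+07 / 592704 = 43.896 N/mm = 43896 N/m

43900 N/m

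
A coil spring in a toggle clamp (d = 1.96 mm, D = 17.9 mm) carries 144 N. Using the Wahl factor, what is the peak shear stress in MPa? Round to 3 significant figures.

Spring index C = D/d = 17.9/1.96 = 9.1327
K_W = (4C−1)/(4C−4) + 0.615/C = 35.531/32.531 + 0.0673 = 1.1596
τ₀ = 8FD/(πd³) = 8·144·17.9/(π·1.96³) = 20620.8/23.655 = 871.74 MPa
τ_max = K·τ₀ = 1.1596 × 871.74 = 1010.8 MPa

1010 MPa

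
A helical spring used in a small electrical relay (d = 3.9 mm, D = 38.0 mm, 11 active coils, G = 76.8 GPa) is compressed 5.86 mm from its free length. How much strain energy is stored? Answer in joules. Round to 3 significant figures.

k = Gd⁴/(8D³N_a) = (76.8×10³)(3.9⁴)/(8·38.0³·11) = 3.6795 N/mm
U = ½kδ² = 0.5 × 3.6795 × 5.86² = 63.176 N·mm = 0.063176 J

0.0632 J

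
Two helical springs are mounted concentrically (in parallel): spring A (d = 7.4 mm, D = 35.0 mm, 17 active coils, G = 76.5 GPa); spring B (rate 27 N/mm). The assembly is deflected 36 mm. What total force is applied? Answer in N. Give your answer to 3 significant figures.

k_A = Gd⁴/(8D³N_a) = (76.5×10³)(7.4⁴)/(8·35.0³·17) = 39.341 N/mm
Parallel: k_eq = 39.341 + 27 = 66.341 N/mm
F = k_eq·δ = 66.341·36 = 2388.3 N

2390 N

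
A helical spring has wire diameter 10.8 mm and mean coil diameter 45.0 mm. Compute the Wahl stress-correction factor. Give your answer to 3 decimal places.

1.384

C = D/d = 45.0/10.8 = 4.1667
K_W = (4C−1)/(4C−4) + 0.615/C = 15.667/12.667 + 0.1476 = 1.3844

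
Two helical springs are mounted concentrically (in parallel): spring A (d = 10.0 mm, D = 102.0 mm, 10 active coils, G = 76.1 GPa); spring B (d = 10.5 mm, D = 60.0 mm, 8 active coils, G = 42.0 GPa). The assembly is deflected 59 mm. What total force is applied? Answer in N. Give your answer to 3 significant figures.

2710 N

k_A = Gd⁴/(8D³N_a) = (76.1×10³)(10.0⁴)/(8·102.0³·10) = 8.9638 N/mm
k_B = Gd⁴/(8D³N_a) = (42.0×10³)(10.5⁴)/(8·60.0³·8) = 36.929 N/mm
Parallel: k_eq = 8.9638 + 36.929 = 45.893 N/mm
F = k_eq·δ = 45.893·59 = 2707.7 N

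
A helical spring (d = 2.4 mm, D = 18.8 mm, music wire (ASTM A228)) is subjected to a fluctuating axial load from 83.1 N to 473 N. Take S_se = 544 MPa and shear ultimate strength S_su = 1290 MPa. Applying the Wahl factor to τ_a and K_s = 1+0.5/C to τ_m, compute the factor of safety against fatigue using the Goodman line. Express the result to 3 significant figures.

C = D/d = 18.8/2.4 = 7.8333; K_W = (4C−1)/(4C−4)+0.615/C = 1.1883; K_s = 1+0.5/C = 1.0638
F_a = (F_max−F_min)/2 = 194.95 N; F_m = (F_max+F_min)/2 = 278.05 N
τ_a = K_W·8F_aD/(πd³) = 1.1883 × 675.13 = 802.23 MPa
τ_m = K_s·8F_mD/(πd³) = 1.0638 × 962.91 = 1024.4 MPa
Goodman: 1/n_f = τ_a/S_se + τ_m/S_su = 802.23/544 + 1024.4/1290 = 1.47470 + 0.79409 = 2.2688
n_f = 1/2.2688 = 0.4408

0.441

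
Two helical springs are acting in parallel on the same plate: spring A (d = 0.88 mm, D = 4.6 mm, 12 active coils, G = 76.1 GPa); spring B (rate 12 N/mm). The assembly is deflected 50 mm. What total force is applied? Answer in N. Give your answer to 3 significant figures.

k_A = Gd⁴/(8D³N_a) = (76.1×10³)(0.88⁴)/(8·4.6³·12) = 4.8839 N/mm
Parallel: k_eq = 4.8839 + 12 = 16.884 N/mm
F = k_eq·δ = 16.884·50 = 844.2 N

844 N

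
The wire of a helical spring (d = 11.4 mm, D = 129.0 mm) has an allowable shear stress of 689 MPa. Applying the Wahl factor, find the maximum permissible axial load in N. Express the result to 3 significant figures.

C = D/d = 129.0/11.4 = 11.3158
K_W = (4C−1)/(4C−4) + 0.615/C = 44.263/41.263 + 0.0543 = 1.1271
τ_max = K·8FD/(πd³) → F_max = τ_allow·πd³/(8DK)
F_max = 689·π·11.4³/(8·129.0·1.1271) = 3.2069e+06/1163.1 = 2757.1 N

2760 N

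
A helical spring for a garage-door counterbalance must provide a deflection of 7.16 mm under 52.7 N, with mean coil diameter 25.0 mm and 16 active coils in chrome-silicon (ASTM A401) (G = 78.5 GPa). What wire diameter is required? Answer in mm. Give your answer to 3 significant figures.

Required rate k = F/δ = 52.7/7.16 = 7.3603 N/mm
d = (8D³N_a·k / G)^(1/4) = (8·25.0³·16·7.3603 / (78.5×10³))^0.25
  = (187.52)^0.25 = 3.7005 mm

3.70 mm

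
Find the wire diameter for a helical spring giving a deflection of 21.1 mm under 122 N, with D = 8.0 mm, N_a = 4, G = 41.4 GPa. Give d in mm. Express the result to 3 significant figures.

1.23 mm

Required rate k = F/δ = 122/21.1 = 5.782 N/mm
d = (8D³N_a·k / G)^(1/4) = (8·8.0³·4·5.782 / (41.4×10³))^0.25
  = (2.2882)^0.25 = 1.2299 mm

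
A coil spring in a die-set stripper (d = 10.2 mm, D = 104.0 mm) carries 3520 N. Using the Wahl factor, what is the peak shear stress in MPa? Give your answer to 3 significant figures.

1000 MPa

Spring index C = D/d = 104.0/10.2 = 10.1961
K_W = (4C−1)/(4C−4) + 0.615/C = 39.784/36.784 + 0.0603 = 1.1419
τ₀ = 8FD/(πd³) = 8·3520·104.0/(π·10.2³) = 2.92864e+06/3333.9 = 878.45 MPa
τ_max = K·τ₀ = 1.1419 × 878.45 = 1003.1 MPa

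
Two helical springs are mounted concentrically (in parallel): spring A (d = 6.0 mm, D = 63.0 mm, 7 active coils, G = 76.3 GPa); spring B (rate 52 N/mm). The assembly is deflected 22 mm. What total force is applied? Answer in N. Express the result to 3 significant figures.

k_A = Gd⁴/(8D³N_a) = (76.3×10³)(6.0⁴)/(8·63.0³·7) = 7.0619 N/mm
Parallel: k_eq = 7.0619 + 52 = 59.062 N/mm
F = k_eq·δ = 59.062·22 = 1299.4 N

1300 N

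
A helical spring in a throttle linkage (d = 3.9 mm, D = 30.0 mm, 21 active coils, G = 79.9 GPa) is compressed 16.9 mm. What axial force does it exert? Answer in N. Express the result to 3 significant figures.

k = Gd⁴/(8D³N_a) = (79.9×10³)(3.9⁴)/(8·30.0³·21) = 4.075 N/mm
F = k·δ = 4.075 × 16.9 = 68.868 N

68.9 N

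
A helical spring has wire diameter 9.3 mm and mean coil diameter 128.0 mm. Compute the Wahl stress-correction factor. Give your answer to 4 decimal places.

1.1034

C = D/d = 128.0/9.3 = 13.7634
K_W = (4C−1)/(4C−4) + 0.615/C = 54.054/51.054 + 0.0447 = 1.1034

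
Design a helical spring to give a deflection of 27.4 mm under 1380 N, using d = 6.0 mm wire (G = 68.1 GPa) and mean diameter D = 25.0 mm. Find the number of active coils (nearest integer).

Required rate k = F/δ = 1380/27.4 = 50.365 N/mm
N_a = Gd⁴/(8D³k) = (68.1×10³ × 6.0⁴)/(8 × 25.0³ × 50.365)
    = 8.82576e+07 / 6.29562e+06 = 14.02 → 14 coils

14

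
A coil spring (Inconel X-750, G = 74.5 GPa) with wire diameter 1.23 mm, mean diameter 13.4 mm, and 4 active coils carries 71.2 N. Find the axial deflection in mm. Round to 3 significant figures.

32.1 mm

k = Gd⁴/(8D³N_a) = (74.5×10³)(1.23⁴)/(8·13.4³·4) = 2.2147 N/mm
δ = F/k = 71.2 / 2.2147 = 32.149 mm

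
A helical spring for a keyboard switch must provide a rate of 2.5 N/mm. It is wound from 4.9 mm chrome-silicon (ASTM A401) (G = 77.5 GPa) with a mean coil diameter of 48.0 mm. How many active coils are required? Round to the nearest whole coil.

N_a = Gd⁴/(8D³k) = (77.5×10³ × 4.9⁴)/(8 × 48.0³ × 2.5)
    = 4.46772e+07 / 2.21184e+06 = 20.2 → 20 coils

20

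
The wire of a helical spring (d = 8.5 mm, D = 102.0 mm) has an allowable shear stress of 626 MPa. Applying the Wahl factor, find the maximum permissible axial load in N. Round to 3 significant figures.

C = D/d = 102.0/8.5 = 12.0000
K_W = (4C−1)/(4C−4) + 0.615/C = 47.000/44.000 + 0.0512 = 1.1194
τ_max = K·8FD/(πd³) → F_max = τ_allow·πd³/(8DK)
F_max = 626·π·8.5³/(8·102.0·1.1194) = 1.2078e+06/913.46 = 1322.2 N

1320 N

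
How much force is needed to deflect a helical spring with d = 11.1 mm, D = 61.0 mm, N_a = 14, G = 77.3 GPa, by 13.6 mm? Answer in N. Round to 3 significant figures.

628 N

k = Gd⁴/(8D³N_a) = (77.3×10³)(11.1⁴)/(8·61.0³·14) = 46.16 N/mm
F = k·δ = 46.16 × 13.6 = 627.77 N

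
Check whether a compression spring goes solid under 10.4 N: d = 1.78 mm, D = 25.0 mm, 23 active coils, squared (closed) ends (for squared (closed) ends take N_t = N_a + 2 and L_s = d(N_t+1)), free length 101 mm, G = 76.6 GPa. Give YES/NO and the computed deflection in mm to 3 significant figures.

NO, δ = 38.9 mm

k = Gd⁴/(8D³N_a) = (76.6×10³)(1.78⁴)/(8·25.0³·23) = 0.26747 N/mm
N_t = 25; L_s = 1.78·26 = 46.28 mm; δ_solid = L₀ − L_s = 101 − 46.28 = 54.72 mm
δ = F/k = 10.4/0.26747 = 38.883 mm
δ < δ_solid → spring does not go solid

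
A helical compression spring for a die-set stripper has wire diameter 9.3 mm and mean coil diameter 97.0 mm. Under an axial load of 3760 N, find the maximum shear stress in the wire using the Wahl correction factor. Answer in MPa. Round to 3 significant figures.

1310 MPa

Spring index C = D/d = 97.0/9.3 = 10.4301
K_W = (4C−1)/(4C−4) + 0.615/C = 40.720/37.720 + 0.0590 = 1.1385
τ₀ = 8FD/(πd³) = 8·3760·97.0/(π·9.3³) = 2.91776e+06/2527 = 1154.7 MPa
τ_max = K·τ₀ = 1.1385 × 1154.7 = 1314.6 MPa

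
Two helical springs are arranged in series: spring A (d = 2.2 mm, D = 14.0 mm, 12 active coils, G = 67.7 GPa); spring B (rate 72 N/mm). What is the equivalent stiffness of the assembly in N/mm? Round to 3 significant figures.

k_A = Gd⁴/(8D³N_a) = (67.7×10³)(2.2⁴)/(8·14.0³·12) = 6.0204 N/mm
Series: 1/k_eq = 1/6.0204 + 1/72 = 0.17999; k_eq = 5.5558 N/mm

5.56 N/mm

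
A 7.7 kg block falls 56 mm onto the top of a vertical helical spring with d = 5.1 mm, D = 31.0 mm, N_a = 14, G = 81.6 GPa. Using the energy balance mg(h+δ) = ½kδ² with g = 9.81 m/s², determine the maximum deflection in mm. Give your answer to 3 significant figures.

k = Gd⁴/(8D³N_a) = (81.6×10³)(5.1⁴)/(8·31.0³·14) = 16.545 N/mm
W = mg = 7.7 × 9.81 = 75.537 N
½kδ² − Wδ − Wh = 0 → δ = (W + √(W² + 2kWh))/k
δ = (75.537 + √(5705.8 + 139973))/16.545 = (75.537 + 381.68)/16.545 = 27.635 mm

27.6 mm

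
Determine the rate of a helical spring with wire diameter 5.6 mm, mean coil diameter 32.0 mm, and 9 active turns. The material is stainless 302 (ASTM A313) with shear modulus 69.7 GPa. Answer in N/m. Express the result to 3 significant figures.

k = Gd⁴/(8D³N_a) = (69.7×10³ × 5.6⁴) / (8 × 32.0³ × 9)
  = 6.85464e+07 / 2.3593e+06 = 29.054 N/mm = 29054 N/m

29100 N/m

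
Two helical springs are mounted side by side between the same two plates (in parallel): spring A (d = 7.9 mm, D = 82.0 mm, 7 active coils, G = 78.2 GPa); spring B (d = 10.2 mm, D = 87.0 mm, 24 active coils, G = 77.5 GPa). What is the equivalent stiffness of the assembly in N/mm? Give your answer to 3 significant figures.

16.5 N/mm

k_A = Gd⁴/(8D³N_a) = (78.2×10³)(7.9⁴)/(8·82.0³·7) = 9.8647 N/mm
k_B = Gd⁴/(8D³N_a) = (77.5×10³)(10.2⁴)/(8·87.0³·24) = 6.635 N/mm
Parallel: k_eq = 9.8647 + 6.635 = 16.5 N/mm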